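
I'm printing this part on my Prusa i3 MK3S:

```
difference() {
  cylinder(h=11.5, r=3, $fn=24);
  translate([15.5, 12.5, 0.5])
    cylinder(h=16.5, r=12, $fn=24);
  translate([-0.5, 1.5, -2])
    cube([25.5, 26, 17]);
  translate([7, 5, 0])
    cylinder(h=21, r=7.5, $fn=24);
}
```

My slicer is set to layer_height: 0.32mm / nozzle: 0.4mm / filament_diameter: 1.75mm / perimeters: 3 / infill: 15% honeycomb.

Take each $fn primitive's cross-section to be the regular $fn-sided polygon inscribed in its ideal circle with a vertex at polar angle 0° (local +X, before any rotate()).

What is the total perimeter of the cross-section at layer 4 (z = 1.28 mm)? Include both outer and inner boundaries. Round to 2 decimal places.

18.34 mm

At z = 1.28 mm: the cylinder: section is a regular 24-gon, circumradius r=3 (perimeter = 2·24·3.000·sin(180°/24) = 18.80 mm); the r=12 cylinder at (15.5, 12.5) contributes a regular 24-gon of circumradius 12 (perimeter = 2·24·12.000·sin(180°/24) = 75.18 mm); the cube at (-0.5, 1.5) is present — its section is the full 25.5×26 rectangle (perimeter 103.00 mm); the r=7.5 cylinder at (7, 5) gives a regular 24-gon of circumradius 7.5 (constant along its height) (perimeter = 2·24·7.500·sin(180°/24) = 46.99 mm); After the difference (first − rest): starting from the r=3 cylinder, the r=12 cylinder at (15.5, 12.5) misses the remaining region (no effect); the 25.5×26 cube at (-0.5, 1.5) partially overlaps it — only the 3.44 mm² overlap (of its 663.00 mm²) is removed, clipping the outline; the r=7.5 cylinder at (7, 5) partially overlaps it — only the 3.90 mm² overlap (of its 174.70 mm²) is removed, clipping the outline — boundary = 18.34 mm. Overall, the cross-section is a single solid region. Total boundary length (outer) = 18.34 mm.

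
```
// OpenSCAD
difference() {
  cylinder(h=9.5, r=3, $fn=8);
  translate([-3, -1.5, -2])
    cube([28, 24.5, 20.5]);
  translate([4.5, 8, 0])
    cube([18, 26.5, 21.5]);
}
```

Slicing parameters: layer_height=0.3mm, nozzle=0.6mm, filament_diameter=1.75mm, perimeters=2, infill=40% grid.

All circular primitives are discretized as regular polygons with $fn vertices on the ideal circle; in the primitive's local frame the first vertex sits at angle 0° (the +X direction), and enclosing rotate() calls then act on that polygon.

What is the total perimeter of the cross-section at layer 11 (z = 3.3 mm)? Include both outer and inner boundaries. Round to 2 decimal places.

10.69 mm

At z = 3.3 mm: the r=3 cylinder gives a regular 8-gon of circumradius 3 (constant along its height) (perimeter = 2·8·3.000·sin(180°/8) = 18.37 mm); the cube at (-3, -1.5) (footprint 28×24.5) is included at this height (perimeter 105.00 mm); the 18×26.5 cube at (4.5, 8) contributes its full rectangle (perimeter 89.00 mm); After the difference (first − rest): starting from the r=3 cylinder, the 28×24.5 cube at (-3, -1.5) partially overlaps it — only the 20.80 mm² overlap (of its 686.00 mm²) is removed, clipping the outline; the 18×26.5 cube at (4.5, 8) misses the remaining region (no effect) — boundary = 10.69 mm. Overall, the cross-section is a single solid region. Total boundary length (outer) = 10.69 mm.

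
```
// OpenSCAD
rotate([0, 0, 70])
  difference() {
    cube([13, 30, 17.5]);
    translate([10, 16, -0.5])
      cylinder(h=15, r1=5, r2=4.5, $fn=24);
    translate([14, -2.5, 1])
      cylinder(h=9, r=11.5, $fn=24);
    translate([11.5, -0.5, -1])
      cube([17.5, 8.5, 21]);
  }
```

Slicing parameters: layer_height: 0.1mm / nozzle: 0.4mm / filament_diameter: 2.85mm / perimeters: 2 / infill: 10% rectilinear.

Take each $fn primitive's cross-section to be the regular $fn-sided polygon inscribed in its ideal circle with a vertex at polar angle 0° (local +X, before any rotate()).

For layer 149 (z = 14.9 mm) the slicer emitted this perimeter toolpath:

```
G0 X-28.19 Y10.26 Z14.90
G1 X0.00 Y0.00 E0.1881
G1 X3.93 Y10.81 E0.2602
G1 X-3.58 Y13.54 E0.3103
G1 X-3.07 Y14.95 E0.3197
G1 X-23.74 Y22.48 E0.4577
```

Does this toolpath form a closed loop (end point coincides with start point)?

no

Start point (G0): (-28.19, 10.26). End point (last G1): the path does not return to the start — open.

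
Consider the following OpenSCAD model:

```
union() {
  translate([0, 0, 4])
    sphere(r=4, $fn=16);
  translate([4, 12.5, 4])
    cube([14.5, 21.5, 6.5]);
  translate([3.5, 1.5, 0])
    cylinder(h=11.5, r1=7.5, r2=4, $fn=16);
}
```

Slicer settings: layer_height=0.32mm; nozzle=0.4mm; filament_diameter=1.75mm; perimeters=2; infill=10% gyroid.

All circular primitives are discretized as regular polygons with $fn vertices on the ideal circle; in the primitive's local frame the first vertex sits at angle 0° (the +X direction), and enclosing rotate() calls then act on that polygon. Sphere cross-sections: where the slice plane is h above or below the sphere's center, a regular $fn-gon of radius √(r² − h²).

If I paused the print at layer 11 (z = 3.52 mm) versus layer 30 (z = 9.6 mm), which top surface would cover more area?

Layer 11 (z = 3.52): the sphere: section is a regular 16-gon, circumradius = √(r²−h²) = √(4²−0.48²) = 3.971 (area = (16/2)·3.971²·sin(360°/16) = 48.28 mm²); the cube at (4, 12.5) is not intersected at this z (z outside [4, 10.5]); the cone at (3.5, 1.5) contributes a regular 16-gon of circumradius 6.429 (interpolated between r1=7.5 and r2=4 at t=0.306) (area = (16/2)·6.429²·sin(360°/16) = 126.52 mm²); Taking the union: the regions partially overlap — summed areas 174.80 mm² minus the doubly-counted overlap 40.46 mm² gives 134.35 mm² — area = 134.35 mm². So its area = 134.35 mm². Layer 30 (z = 9.6): the sphere is absent (|z−center|=5.600 > r=4); the cube at (4, 12.5) (footprint 14.5×21.5) is included at this height (area 311.75 mm²); the cone at (3.5, 1.5): at t=0.835 of its height the radius interpolates to r₁+(r₂−r₁)t = 4.578, giving a regular 16-gon of that circumradius (area = (16/2)·4.578²·sin(360°/16) = 64.17 mm²); Combining (union): the 2 present regions are separate (no shared area or edge), so areas and boundary lengths simply add and each stays a separate island — area = 375.92 mm². So its area = 375.92 mm². Layer 30 is larger (375.92 vs 134.35 mm²).

layer 30 (z = 9.6 mm)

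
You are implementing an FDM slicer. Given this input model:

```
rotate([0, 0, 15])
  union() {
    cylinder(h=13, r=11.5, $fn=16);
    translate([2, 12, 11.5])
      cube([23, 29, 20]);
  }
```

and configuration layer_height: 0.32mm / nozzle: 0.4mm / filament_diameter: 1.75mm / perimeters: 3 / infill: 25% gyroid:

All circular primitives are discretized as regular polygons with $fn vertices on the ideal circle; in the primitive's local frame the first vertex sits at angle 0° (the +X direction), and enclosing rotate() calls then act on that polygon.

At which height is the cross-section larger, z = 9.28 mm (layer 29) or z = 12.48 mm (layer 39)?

Layer 29 (z = 9.28): the r=11.5 cylinder gives a regular 16-gon of circumradius 11.5 (constant along its height) (area = (16/2)·11.500²·sin(360°/16) = 404.88 mm²); the cube at (2, 12) is not intersected at this z (z outside [11.5, 31.5]); Taking the union: only the r=11.5 cylinder is present, so the union is just that shape — area = 404.88 mm²; (whole slice rotated 15° about Z — lengths, areas and connectivity unchanged). So its area = 404.88 mm². Layer 39 (z = 12.48): the cylinder: section is a regular 16-gon, circumradius r=11.5 (area = (16/2)·11.500²·sin(360°/16) = 404.88 mm²); the cube at (2, 12) (footprint 23×29) is included at this height (area 667.00 mm²); Taking the union: the 2 present regions are separate (no shared area or edge), so areas and boundary lengths simply add and each stays a separate island — area = 1071.88 mm²; (whole slice rotated 15° about Z — lengths, areas and connectivity unchanged). So its area = 1071.88 mm². Layer 39 is larger (1071.88 vs 404.88 mm²).

layer 39 (z = 12.48 mm)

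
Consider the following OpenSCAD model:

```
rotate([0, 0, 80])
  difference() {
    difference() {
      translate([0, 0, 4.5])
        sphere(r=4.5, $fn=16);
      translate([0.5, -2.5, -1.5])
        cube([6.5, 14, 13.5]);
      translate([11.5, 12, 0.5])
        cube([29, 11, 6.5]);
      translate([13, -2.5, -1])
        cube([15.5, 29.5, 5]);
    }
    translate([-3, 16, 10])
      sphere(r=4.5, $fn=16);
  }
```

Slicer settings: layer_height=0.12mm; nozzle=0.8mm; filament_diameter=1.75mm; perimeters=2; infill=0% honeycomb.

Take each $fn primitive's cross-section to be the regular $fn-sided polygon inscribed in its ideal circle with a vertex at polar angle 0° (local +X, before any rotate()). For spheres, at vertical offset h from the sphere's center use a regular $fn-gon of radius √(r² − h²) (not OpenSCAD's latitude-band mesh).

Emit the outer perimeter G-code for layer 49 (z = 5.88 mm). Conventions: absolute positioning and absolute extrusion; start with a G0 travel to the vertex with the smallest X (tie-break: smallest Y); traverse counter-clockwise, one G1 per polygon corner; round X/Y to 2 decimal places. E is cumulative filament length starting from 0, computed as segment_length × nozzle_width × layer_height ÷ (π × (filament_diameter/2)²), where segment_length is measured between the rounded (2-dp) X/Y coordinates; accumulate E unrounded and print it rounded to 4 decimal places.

G0 X-4.22 Y0.74 Z5.88
G1 X-4.18 Y-0.93 E0.0667
G1 X-3.51 Y-2.46 E0.1333
G1 X-2.30 Y-3.61 E0.2000
G1 X-0.74 Y-4.22 E0.2668
G1 X0.93 Y-4.18 E0.3335
G1 X2.46 Y-3.51 E0.4002
G1 X3.61 Y-2.30 E0.4668
G1 X4.22 Y-0.74 E0.5336
G1 X4.18 Y0.93 E0.6003
G1 X3.51 Y2.46 E0.6670
G1 X3.05 Y2.90 E0.6924
G1 X2.55 Y0.06 E0.8075
G1 X-4.03 Y1.22 E1.0741
G1 X-4.22 Y0.74 E1.0947

At z = 5.88 mm: the sphere: section is a regular 16-gon, circumradius = √(r²−h²) = √(4.5²−1.38²) = 4.283; the 6.5×14 cube at (0.5, -2.5) contributes its full rectangle; the cube at (11.5, 12) (footprint 29×11) is included at this height; the cube at (13, -2.5) is absent (z outside [-1, 4]); Subtracting the remaining from the first: starting from the r=4.5 sphere, the 6.5×14 cube at (0.5, -2.5) partially overlaps it — only the 20.59 mm² overlap (of its 91.00 mm²) is removed, clipping the outline; the 29×11 cube at (11.5, 12) misses the remaining region (no effect) — 1 connected region; the r=4.5 sphere at (-3, 16) slices to a regular 16-gon of circumradius 1.810 (√(r²−h²) with h=4.12 from center); Subtracting the remaining from the first: starting from the result so far, the r=4.5 sphere at (-3, 16) misses the remaining region (no effect) — 1 connected region; (whole slice rotated 80° about Z — lengths, areas and connectivity unchanged). The outline is a single polygon with 14 vertices. Extrusion per mm of travel: 0.8 × 0.12 / (π × 0.875²) = 0.039912. Accumulating E over each segment gives final E = 1.0947.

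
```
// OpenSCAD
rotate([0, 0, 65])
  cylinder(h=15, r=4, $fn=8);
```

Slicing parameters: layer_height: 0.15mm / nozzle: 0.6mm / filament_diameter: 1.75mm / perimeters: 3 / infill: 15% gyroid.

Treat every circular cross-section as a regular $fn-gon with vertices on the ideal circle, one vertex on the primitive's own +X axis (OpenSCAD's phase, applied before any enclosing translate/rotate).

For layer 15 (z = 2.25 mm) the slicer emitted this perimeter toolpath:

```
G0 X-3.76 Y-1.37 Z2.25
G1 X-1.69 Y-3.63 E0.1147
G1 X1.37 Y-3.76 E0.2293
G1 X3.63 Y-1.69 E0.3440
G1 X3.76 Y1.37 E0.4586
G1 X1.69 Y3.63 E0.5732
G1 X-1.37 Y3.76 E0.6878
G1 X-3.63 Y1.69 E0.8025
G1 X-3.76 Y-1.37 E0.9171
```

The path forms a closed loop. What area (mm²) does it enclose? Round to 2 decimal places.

45.32 mm²

Apply the shoelace formula to the sequence of (X, Y) vertices; enclosed area = 45.32 mm².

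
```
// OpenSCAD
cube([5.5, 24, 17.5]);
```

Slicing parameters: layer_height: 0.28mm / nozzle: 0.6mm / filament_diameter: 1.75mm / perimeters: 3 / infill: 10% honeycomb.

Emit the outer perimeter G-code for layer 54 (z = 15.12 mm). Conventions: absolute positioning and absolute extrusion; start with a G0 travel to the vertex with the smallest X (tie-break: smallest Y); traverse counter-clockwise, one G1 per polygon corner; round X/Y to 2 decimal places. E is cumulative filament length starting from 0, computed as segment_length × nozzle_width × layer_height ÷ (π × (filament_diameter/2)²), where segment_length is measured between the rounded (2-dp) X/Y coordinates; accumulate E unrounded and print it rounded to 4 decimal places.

G0 X0.00 Y0.00 Z15.12
G1 X5.50 Y0.00 E0.3842
G1 X5.50 Y24.00 E2.0605
G1 X0.00 Y24.00 E2.4446
G1 X0.00 Y0.00 E4.1209

At z = 15.12 mm: the 5.5×24 cube contributes its full rectangle. The outline is a single polygon with 4 vertices. Extrusion per mm of travel: 0.6 × 0.28 / (π × 0.875²) = 0.069846. Accumulating E over each segment gives final E = 4.1209.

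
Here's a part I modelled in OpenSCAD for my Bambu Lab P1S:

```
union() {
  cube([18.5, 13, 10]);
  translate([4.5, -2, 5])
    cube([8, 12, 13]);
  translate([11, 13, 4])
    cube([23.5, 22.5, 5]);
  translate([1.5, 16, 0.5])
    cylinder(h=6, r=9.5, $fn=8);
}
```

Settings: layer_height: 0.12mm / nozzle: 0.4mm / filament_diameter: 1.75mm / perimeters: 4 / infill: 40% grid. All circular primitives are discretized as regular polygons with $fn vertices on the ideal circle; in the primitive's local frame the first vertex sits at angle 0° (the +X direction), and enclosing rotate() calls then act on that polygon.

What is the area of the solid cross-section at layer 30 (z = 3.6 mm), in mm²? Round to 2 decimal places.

At z = 3.6 mm: the 18.5×13 cube contributes its full rectangle (area 240.50 mm²); the cube at (4.5, -2) is absent (z outside [5, 18]); the cube at (11, 13) is not intersected at this z (z outside [4, 9]); the r=9.5 cylinder at (1.5, 16) gives a regular 8-gon of circumradius 9.5 (constant along its height) (area = (8/2)·9.500²·sin(360°/8) = 255.27 mm²); Taking the union: the regions partially overlap — summed areas 495.77 mm² minus the doubly-counted overlap 46.46 mm² gives 449.30 mm² — area = 449.30 mm². Overall, the cross-section is a single solid region. Net area = 449.30 mm².

449.30 mm²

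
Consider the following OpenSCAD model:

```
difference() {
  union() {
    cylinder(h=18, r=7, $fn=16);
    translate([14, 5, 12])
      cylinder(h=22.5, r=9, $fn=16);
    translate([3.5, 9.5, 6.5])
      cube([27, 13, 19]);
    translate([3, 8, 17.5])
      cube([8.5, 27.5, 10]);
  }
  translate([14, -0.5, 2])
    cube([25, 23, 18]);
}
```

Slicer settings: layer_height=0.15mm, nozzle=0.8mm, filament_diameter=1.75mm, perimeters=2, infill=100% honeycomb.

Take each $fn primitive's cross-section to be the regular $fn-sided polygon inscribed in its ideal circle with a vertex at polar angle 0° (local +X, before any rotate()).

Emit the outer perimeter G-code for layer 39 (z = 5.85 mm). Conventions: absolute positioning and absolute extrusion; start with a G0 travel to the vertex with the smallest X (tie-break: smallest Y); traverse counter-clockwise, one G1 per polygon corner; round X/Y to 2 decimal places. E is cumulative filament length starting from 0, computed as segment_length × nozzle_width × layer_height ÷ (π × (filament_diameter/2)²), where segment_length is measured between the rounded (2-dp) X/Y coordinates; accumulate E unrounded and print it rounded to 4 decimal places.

G0 X-7.00 Y0.00 Z5.85
G1 X-6.47 Y-2.68 E0.1363
G1 X-4.95 Y-4.95 E0.2726
G1 X-2.68 Y-6.47 E0.4089
G1 X0.00 Y-7.00 E0.5452
G1 X2.68 Y-6.47 E0.6815
G1 X4.95 Y-4.95 E0.8178
G1 X6.47 Y-2.68 E0.9541
G1 X7.00 Y0.00 E1.0904
G1 X6.47 Y2.68 E1.2267
G1 X4.95 Y4.95 E1.3630
G1 X2.68 Y6.47 E1.4992
G1 X0.00 Y7.00 E1.6355
G1 X-2.68 Y6.47 E1.7718
G1 X-4.95 Y4.95 E1.9081
G1 X-6.47 Y2.68 E2.0444
G1 X-7.00 Y0.00 E2.1807

At z = 5.85 mm: the r=7 cylinder contributes a regular 16-gon of circumradius 7; the cylinder at (14, 5) is not intersected at this z (z outside [12, 34.5]); the cube at (3.5, 9.5) is not intersected at this z (z outside [6.5, 25.5]); the cube at (3, 8) is not intersected at this z (z outside [17.5, 27.5]); Taking the union: only the r=7 cylinder is present, so the union is just that shape — 1 connected region; the 25×23 cube at (14, -0.5) contributes its full rectangle; Subtracting the remaining from the first: starting from the result so far, the 25×23 cube at (14, -0.5) misses the remaining region (no effect) — 1 connected region. The outline is a single polygon with 16 vertices. Extrusion per mm of travel: 0.8 × 0.15 / (π × 0.875²) = 0.049890. Accumulating E over each segment gives final E = 2.1807.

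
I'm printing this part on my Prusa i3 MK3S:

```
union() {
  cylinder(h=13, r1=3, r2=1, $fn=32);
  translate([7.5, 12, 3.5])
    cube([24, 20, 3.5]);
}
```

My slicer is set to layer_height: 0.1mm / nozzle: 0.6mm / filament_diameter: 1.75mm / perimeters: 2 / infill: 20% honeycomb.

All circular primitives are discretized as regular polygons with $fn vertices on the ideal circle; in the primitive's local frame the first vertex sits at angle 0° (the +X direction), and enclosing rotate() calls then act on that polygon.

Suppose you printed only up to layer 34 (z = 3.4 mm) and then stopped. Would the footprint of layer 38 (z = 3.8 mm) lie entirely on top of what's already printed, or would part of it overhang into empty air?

Compare the two slices. At z = 3.4: the cone contributes a regular 32-gon of circumradius 2.477 (interpolated between r1=3 and r2=1 at t=0.262) (area = (32/2)·2.477²·sin(360°/32) = 19.15 mm²); the cube at (7.5, 12) does not reach this height (z outside [3.5, 7]); Combining (union): only the cone is present, so the union is just that shape — area = 19.15 mm². At z = 3.8: the cone (r1=3→r2=1) has section circumradius 2.415 here — a regular 32-gon (area = (32/2)·2.415²·sin(360°/32) = 18.21 mm²); the cube at (7.5, 12) (footprint 24×20) is included at this height (area 480.00 mm²); Combining (union): the 2 present regions are separate (no shared area or edge), so areas and boundary lengths simply add and each stays a separate island — area = 498.21 mm². Checking containment: at z = 3.8 the cross-section extends beyond the z = 3.4 cross-section by about 480.00 mm².

part overhangs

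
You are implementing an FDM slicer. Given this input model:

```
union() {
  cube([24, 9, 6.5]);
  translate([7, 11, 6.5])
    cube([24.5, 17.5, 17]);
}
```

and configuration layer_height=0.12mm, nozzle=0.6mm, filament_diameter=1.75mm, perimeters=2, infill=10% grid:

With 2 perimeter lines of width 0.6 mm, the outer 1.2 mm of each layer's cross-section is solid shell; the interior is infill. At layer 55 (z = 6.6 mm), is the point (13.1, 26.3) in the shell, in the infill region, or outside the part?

At z = 6.6 mm: the cube is not intersected at this z (z outside [0, 6.5]); the cube at (7, 11) is present — its section is the full 24.5×17.5 rectangle; Combining (union): only the 24.5×17.5 cube at (7, 11) is present, so the union is just that shape — 1 connected region. Overall, the cross-section is a single solid region. The nearest boundary edge runs (31.50, 28.50)→(7.00, 28.50); distance from the point to it = 2.20 mm. The point is inside the cross-section and 2.20 mm from the nearest boundary — more than the 1.2 mm shell width (2 × 0.6), so it's in the infill interior.

infill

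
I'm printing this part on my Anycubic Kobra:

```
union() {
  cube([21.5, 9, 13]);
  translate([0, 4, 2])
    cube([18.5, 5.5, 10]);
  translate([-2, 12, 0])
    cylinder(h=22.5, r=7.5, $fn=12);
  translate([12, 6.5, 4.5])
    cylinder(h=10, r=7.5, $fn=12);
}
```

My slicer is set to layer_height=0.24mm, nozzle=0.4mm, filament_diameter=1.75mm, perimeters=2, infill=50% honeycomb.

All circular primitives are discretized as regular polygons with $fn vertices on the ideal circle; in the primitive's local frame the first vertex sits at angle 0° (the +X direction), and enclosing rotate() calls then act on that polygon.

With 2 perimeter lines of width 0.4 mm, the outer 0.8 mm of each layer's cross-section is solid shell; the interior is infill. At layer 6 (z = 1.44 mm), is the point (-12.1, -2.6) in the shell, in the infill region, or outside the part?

outside

At z = 1.44 mm: the cube is present — its section is the full 21.5×9 rectangle; the cube at (0, 4) does not reach this height (z outside [2, 12]); the r=7.5 cylinder at (-2, 12) gives a regular 12-gon of circumradius 7.5 (constant along its height); the cylinder at (12, 6.5) is absent (z outside [4.5, 14.5]); Taking the union: the regions partially overlap (shared area 12.43 mm²), so overlapping operands fuse into one piece — 1 connected region. Overall, the cross-section is a single solid region. The nearest boundary edge runs (-2.00, 4.50)→(-5.75, 5.50); distance from the point to it = 10.30 mm. The point is not inside any of the regions above, so it lies outside the cross-section (10.30 mm from the nearest boundary).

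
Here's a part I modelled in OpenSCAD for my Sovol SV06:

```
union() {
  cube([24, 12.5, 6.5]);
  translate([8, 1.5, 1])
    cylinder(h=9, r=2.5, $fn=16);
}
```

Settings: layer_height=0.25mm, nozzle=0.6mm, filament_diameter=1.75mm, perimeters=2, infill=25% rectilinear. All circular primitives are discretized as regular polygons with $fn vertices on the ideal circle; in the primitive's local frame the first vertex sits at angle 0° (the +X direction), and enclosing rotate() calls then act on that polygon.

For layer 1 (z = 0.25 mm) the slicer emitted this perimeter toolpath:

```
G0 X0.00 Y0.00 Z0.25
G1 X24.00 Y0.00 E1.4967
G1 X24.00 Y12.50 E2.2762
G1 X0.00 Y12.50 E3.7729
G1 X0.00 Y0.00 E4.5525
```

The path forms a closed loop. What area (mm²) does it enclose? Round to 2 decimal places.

Apply the shoelace formula to the sequence of (X, Y) vertices; enclosed area = 300.00 mm².

300.00 mm²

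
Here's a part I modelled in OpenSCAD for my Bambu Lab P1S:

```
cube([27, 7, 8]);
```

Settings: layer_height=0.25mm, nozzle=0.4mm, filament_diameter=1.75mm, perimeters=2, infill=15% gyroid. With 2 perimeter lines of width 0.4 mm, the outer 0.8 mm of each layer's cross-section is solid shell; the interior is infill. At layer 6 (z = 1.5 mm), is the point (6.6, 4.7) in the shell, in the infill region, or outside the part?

infill

At z = 1.5 mm: the cube is present — its section is the full 27×7 rectangle. Overall, the cross-section is a single solid region. The nearest boundary edge runs (27.00, 7.00)→(0.00, 7.00); distance from the point to it = 2.30 mm. The point is inside the cross-section and 2.30 mm from the nearest boundary — more than the 0.8 mm shell width (2 × 0.4), so it's in the infill interior.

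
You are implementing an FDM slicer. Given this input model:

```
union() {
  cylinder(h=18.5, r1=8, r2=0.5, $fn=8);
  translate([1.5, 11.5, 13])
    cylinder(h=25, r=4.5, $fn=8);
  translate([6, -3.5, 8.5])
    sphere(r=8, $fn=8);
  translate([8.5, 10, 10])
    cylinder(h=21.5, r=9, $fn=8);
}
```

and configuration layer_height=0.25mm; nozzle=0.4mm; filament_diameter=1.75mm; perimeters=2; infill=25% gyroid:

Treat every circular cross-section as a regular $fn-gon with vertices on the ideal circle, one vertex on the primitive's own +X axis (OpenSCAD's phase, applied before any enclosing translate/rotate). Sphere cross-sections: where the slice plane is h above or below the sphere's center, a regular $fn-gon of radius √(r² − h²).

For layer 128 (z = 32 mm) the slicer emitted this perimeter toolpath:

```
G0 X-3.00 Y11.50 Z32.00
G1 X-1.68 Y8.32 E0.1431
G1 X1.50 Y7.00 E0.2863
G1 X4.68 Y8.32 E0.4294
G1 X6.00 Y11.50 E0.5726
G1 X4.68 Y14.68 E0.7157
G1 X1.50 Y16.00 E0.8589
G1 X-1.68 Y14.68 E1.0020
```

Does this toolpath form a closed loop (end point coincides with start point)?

Start point (G0): (-3.00, 11.50). End point (last G1): the path does not return to the start — open.

no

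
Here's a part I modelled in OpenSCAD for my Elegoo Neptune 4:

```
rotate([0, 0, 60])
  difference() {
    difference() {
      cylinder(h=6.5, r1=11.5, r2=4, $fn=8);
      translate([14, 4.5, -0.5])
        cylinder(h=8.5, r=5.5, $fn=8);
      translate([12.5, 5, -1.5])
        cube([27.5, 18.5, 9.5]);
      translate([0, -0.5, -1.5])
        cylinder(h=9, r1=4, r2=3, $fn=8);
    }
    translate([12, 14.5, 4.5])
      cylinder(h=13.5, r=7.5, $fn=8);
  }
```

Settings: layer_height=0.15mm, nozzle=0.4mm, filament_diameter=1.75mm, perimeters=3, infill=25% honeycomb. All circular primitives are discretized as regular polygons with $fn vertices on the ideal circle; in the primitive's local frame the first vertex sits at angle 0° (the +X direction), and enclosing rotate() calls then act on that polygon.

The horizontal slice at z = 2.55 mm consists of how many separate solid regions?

At z = 2.55 mm: the cone (r1=11.5→r2=4) has section circumradius 8.558 here — a regular 8-gon; the r=5.5 cylinder at (14, 4.5) gives a regular 8-gon of circumradius 5.5 (constant along its height); the 27.5×18.5 cube at (12.5, 5) contributes its full rectangle; the cone at (0, -0.5): at t=0.450 of its height the radius interpolates to r₁+(r₂−r₁)t = 3.550, giving a regular 8-gon of that circumradius; Subtracting the remaining from the first: starting from the cone, the r=5.5 cylinder at (14, 4.5) misses the remaining region (no effect); the 27.5×18.5 cube at (12.5, 5) misses the remaining region (no effect); the cone at (0, -0.5) lies wholly inside it (removes its full 35.65 mm² and its 21.74 mm outline becomes a hole wall) — 1 connected region with 1 hole; the cylinder at (12, 14.5) is not intersected at this z (z outside [4.5, 18]); Subtracting the remaining from the first: none of the subtracted shapes is present at this height, so that combined region is unchanged — 1 connected region with 1 hole; (whole slice rotated 60° about Z — lengths, areas and connectivity unchanged). The result has 1 disconnected region.

1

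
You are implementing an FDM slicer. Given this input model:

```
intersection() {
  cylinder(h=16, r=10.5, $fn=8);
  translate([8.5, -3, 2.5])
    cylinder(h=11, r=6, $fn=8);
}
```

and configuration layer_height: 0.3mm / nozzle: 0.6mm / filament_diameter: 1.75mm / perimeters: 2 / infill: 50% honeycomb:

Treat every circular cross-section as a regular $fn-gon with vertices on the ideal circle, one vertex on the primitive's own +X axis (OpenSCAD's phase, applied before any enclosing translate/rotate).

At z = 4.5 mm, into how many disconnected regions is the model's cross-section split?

At z = 4.5 mm: the r=10.5 cylinder gives a regular 8-gon of circumradius 10.5 (constant along its height); the r=6 cylinder at (8.5, -3) contributes a regular 8-gon of circumradius 6; Taking the intersection: the r=6 cylinder at (8.5, -3) partially overlaps the r=10.5 cylinder; clipping to the common part keeps 56.11 mm² — 1 connected region. The result has 1 disconnected region.

1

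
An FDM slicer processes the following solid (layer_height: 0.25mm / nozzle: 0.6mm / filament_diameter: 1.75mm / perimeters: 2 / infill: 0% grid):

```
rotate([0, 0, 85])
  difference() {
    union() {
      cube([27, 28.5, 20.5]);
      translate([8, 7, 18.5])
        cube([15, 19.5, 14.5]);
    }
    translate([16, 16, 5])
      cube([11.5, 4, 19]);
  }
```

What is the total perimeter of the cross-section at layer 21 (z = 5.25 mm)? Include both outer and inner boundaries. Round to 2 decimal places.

133.00 mm

At z = 5.25 mm: the cube is present — its section is the full 27×28.5 rectangle (perimeter 111.00 mm); the cube at (8, 7) is not intersected at this z (z outside [18.5, 33]); Merging all regions: only the 27×28.5 cube is present, so the union is just that shape — boundary = 111.00 mm; the 11.5×4 cube at (16, 16) contributes its full rectangle (perimeter 31.00 mm); After the difference (first − rest): starting from that combined region, the 11.5×4 cube at (16, 16) partially overlaps it — only the 44.00 mm² overlap (of its 46.00 mm²) is removed, clipping the outline — boundary = 133.00 mm; (whole slice rotated 85° about Z — lengths, areas and connectivity unchanged). Overall, the cross-section is a single solid region. Total boundary length (outer) = 133.00 mm.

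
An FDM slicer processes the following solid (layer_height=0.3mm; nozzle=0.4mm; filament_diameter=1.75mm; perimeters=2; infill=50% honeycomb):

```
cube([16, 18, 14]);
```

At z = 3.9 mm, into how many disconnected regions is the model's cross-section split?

1

At z = 3.9 mm: the 16×18 cube contributes its full rectangle. The result has 1 disconnected region.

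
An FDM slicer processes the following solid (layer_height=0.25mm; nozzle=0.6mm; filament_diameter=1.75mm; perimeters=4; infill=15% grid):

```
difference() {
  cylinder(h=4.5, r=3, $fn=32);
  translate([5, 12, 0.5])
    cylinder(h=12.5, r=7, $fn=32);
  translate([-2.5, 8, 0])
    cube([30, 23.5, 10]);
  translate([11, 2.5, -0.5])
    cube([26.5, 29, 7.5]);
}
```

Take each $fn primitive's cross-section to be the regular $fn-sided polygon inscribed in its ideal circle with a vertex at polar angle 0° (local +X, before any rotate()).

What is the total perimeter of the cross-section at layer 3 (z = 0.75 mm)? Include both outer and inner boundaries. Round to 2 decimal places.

At z = 0.75 mm: the cylinder: section is a regular 32-gon, circumradius r=3 (perimeter = 2·32·3.000·sin(180°/32) = 18.82 mm); the r=7 cylinder at (5, 12) contributes a regular 32-gon of circumradius 7 (perimeter = 2·32·7.000·sin(180°/32) = 43.91 mm); the 30×23.5 cube at (-2.5, 8) contributes its full rectangle (perimeter 107.00 mm); the cube at (11, 2.5) (footprint 26.5×29) is included at this height (perimeter 111.00 mm); After the difference (first − rest): starting from the r=3 cylinder, the r=7 cylinder at (5, 12) misses the remaining region (no effect); the 30×23.5 cube at (-2.5, 8) misses the remaining region (no effect); the 26.5×29 cube at (11, 2.5) misses the remaining region (no effect) — boundary = 18.82 mm. Overall, the cross-section is a single solid region. Total boundary length (outer) = 18.82 mm.

18.82 mm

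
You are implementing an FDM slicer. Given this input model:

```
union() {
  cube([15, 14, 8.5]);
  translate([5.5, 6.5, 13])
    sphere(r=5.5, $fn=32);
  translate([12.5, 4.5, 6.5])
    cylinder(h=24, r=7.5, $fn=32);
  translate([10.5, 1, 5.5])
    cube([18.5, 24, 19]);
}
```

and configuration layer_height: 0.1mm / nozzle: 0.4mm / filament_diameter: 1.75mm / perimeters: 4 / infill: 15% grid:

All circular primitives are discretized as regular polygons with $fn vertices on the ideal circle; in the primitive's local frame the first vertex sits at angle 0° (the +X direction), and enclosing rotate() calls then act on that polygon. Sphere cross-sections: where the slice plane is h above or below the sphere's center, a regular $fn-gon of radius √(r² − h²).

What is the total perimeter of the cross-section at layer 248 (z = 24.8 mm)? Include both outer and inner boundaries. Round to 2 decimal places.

At z = 24.8 mm: the cube does not reach this height (z outside [0, 8.5]); the sphere at (5.5, 6.5) does not reach this height (|z−center|=11.800 > r=5.5); the cylinder at (12.5, 4.5): section is a regular 32-gon, circumradius r=7.5 (perimeter = 2·32·7.500·sin(180°/32) = 47.05 mm); the cube at (10.5, 1) does not reach this height (z outside [5.5, 24.5]); Merging all regions: only the r=7.5 cylinder at (12.5, 4.5) is present, so the union is just that shape — boundary = 47.05 mm. Overall, the cross-section is a single solid region. Total boundary length (outer) = 47.05 mm.

47.05 mm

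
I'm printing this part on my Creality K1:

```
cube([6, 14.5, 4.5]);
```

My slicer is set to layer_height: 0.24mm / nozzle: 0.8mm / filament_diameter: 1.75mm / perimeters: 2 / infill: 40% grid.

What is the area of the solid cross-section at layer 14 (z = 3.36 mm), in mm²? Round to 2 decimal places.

87.00 mm²

At z = 3.36 mm: the cube (footprint 6×14.5) is included at this height (area 87.00 mm²). Overall, the cross-section is a single solid region. Net area = 87.00 mm².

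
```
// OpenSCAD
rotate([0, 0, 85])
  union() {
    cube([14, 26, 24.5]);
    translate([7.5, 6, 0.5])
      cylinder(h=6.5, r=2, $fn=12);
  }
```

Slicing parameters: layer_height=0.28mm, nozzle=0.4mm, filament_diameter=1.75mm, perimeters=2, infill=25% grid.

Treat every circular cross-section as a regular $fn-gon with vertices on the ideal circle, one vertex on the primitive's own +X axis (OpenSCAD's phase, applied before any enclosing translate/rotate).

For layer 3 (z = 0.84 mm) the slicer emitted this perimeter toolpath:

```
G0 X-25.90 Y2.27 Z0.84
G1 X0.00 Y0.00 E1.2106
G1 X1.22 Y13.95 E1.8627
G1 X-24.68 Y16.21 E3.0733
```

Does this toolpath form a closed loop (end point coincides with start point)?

no

Start point (G0): (-25.90, 2.27). End point (last G1): the path does not return to the start — open.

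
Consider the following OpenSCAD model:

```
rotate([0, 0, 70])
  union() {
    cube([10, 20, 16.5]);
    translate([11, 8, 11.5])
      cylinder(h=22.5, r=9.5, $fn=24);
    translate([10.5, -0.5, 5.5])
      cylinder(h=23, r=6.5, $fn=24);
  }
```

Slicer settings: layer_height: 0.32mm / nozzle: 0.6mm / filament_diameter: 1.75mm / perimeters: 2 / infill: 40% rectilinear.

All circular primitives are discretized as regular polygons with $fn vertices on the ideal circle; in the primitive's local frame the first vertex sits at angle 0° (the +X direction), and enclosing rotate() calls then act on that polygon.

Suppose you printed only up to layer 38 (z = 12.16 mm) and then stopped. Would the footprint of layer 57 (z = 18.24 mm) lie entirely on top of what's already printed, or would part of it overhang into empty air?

entirely on top

Compare the two slices. At z = 12.16: the cube (footprint 10×20) is included at this height (area 200.00 mm²); the r=9.5 cylinder at (11, 8) contributes a regular 24-gon of circumradius 9.5 (area = (24/2)·9.500²·sin(360°/24) = 280.30 mm²); the cylinder at (10.5, -0.5): section is a regular 24-gon, circumradius r=6.5 (area = (24/2)·6.500²·sin(360°/24) = 131.22 mm²); Merging all regions: the regions partially overlap — summed areas 611.52 mm² minus the doubly-counted overlap 186.52 mm² gives 425.01 mm² — area = 425.01 mm²; (whole slice rotated 70° about Z — lengths, areas and connectivity unchanged). At z = 18.24: the cube does not reach this height (z outside [0, 16.5]); the r=9.5 cylinder at (11, 8) gives a regular 24-gon of circumradius 9.5 (constant along its height) (area = (24/2)·9.500²·sin(360°/24) = 280.30 mm²); the cylinder at (10.5, -0.5): section is a regular 24-gon, circumradius r=6.5 (area = (24/2)·6.500²·sin(360°/24) = 131.22 mm²); Combining (union): the regions partially overlap — summed areas 411.52 mm² minus the doubly-counted overlap 67.49 mm² gives 344.03 mm² — area = 344.03 mm²; (rotated 70° about Z; rotation is an isometry so areas/perimeters/island counts are preserved). Checking containment: the cross-section at z = 18.24 is a subset of the cross-section at z = 12.16.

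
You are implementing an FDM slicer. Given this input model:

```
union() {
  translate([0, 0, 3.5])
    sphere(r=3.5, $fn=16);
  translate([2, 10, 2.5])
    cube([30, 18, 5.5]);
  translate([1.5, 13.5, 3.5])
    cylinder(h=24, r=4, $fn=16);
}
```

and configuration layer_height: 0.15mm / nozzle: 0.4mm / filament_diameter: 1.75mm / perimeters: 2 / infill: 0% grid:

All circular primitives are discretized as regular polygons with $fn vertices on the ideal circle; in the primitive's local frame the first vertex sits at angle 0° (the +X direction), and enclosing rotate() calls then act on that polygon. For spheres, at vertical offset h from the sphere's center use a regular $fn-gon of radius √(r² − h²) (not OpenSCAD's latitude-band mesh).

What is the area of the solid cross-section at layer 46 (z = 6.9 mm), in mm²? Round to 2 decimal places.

570.89 mm²

At z = 6.9 mm: the r=3.5 sphere contributes a regular 16-gon of circumradius √(3.5²−3.4²) = 0.831 (area = (16/2)·0.831²·sin(360°/16) = 2.11 mm²); the 30×18 cube at (2, 10) contributes its full rectangle (area 540.00 mm²); the cylinder at (1.5, 13.5): section is a regular 16-gon, circumradius r=4 (area = (16/2)·4.000²·sin(360°/16) = 48.98 mm²); Taking the union: the regions partially overlap — summed areas 591.10 mm² minus the doubly-counted overlap 20.21 mm² gives 570.89 mm² — area = 570.89 mm². Overall, the cross-section has 2 separate islands. Net area = 570.89 mm².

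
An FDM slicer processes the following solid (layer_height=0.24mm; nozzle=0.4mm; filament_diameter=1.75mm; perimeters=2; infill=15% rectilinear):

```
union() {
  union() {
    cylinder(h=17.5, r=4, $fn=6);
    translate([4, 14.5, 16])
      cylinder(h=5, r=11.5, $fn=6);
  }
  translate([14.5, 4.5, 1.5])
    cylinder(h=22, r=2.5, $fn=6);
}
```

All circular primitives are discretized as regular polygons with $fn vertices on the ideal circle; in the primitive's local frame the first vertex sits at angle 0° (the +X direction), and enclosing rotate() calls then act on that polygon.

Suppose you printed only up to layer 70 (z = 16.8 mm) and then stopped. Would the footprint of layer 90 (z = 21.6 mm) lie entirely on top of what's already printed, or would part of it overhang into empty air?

Compare the two slices. At z = 16.8: the r=4 cylinder gives a regular 6-gon of circumradius 4 (constant along its height) (area = (6/2)·4.000²·sin(360°/6) = 41.57 mm²); the cylinder at (4, 14.5): section is a regular 6-gon, circumradius r=11.5 (area = (6/2)·11.500²·sin(360°/6) = 343.60 mm²); Taking the union: the 2 present regions are separate (no shared area or edge), so areas and boundary lengths simply add and each stays a separate island — area = 385.16 mm²; the r=2.5 cylinder at (14.5, 4.5) gives a regular 6-gon of circumradius 2.5 (constant along its height) (area = (6/2)·2.500²·sin(360°/6) = 16.24 mm²); Merging all regions: the 2 present regions are separate (no shared area or edge), so areas and boundary lengths simply add and each stays a separate island — area = 401.40 mm². At z = 21.6: the cylinder is not intersected at this z (z outside [0, 17.5]); the cylinder at (4, 14.5) does not reach this height (z outside [16, 21]); Taking the union: nothing is present at this height; the cylinder at (14.5, 4.5): section is a regular 6-gon, circumradius r=2.5 (area = (6/2)·2.500²·sin(360°/6) = 16.24 mm²); Merging all regions: only the r=2.5 cylinder at (14.5, 4.5) is present, so the union is just that shape — area = 16.24 mm². Checking containment: the cross-section at z = 21.6 is a subset of the cross-section at z = 16.8.

entirely on top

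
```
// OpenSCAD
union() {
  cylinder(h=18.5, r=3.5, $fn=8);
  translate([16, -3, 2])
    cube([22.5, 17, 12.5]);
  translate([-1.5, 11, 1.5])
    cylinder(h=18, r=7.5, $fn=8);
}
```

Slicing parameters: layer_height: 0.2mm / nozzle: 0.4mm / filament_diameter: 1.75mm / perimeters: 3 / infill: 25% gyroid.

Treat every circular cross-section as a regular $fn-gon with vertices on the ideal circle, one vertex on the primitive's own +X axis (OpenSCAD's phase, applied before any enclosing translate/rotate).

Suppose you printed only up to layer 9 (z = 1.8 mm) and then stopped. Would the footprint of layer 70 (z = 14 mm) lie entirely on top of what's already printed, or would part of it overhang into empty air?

part overhangs

Compare the two slices. At z = 1.8: the r=3.5 cylinder gives a regular 8-gon of circumradius 3.5 (constant along its height) (area = (8/2)·3.500²·sin(360°/8) = 34.65 mm²); the cube at (16, -3) is not intersected at this z (z outside [2, 14.5]); the cylinder at (-1.5, 11): section is a regular 8-gon, circumradius r=7.5 (area = (8/2)·7.500²·sin(360°/8) = 159.10 mm²); Merging all regions: the 2 present regions are separate (no shared area or edge), so areas and boundary lengths simply add and each stays a separate island — area = 193.75 mm². At z = 14: the cylinder: section is a regular 8-gon, circumradius r=3.5 (area = (8/2)·3.500²·sin(360°/8) = 34.65 mm²); the 22.5×17 cube at (16, -3) contributes its full rectangle (area 382.50 mm²); the r=7.5 cylinder at (-1.5, 11) contributes a regular 8-gon of circumradius 7.5 (area = (8/2)·7.500²·sin(360°/8) = 159.10 mm²); Combining (union): the 3 present regions are separate (no shared area or edge), so areas and boundary lengths simply add and each stays a separate island — area = 576.25 mm². Checking containment: at z = 14 the cross-section extends beyond the z = 1.8 cross-section by about 382.50 mm².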